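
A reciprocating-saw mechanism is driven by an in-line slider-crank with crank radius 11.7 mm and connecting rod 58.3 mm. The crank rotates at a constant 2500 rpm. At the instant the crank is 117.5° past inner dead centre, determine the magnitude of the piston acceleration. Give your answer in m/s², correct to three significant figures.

ω = 2π·2500/60 = 261.8 rad/s
x(θ) = r cosθ + √(L² − r² sin²θ); with ω constant, a = ω²·d²x/dθ².
d²x/dθ² = −r cosθ − r²(cos2θ)/√u − r⁴ sin²2θ/(4u^{3/2}),  u = L² − r² sin²θ = 0.00329119 m².
Substituting r = 0.0117 m, L = 0.0583 m, θ = 117.5°: d²x/dθ² = +0.0067544 m.
a = ω²·d²x/dθ² = (261.8)²·(+0.0067544) = +462.94 m/s²;  |a| = 462.94 m/s².

463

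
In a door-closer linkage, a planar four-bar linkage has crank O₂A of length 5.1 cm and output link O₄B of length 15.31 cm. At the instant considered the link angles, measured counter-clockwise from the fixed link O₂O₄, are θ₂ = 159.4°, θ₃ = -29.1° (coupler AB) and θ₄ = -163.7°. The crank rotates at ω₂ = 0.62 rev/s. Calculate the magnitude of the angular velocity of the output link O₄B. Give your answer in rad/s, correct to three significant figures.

ω₂ = 3.896 rad/s (from 0.62 rev/s).
Differentiating the loop-closure r₂e^{iθ₂}+r₃e^{iθ₃}=r₁+r₄e^{iθ₄} gives r₂ω₂e^{iθ₂}+r₃ω₃e^{iθ₃}=r₄ω₄e^{iθ₄}.
Eliminating the other unknown: ω₄ = r₂ω₂ sin(θ₂−θ₃) / [r₄ sin(θ₄−θ₃)].
Numerator sine = -0.14781; denominator sine = -0.71203.
Result = 0.051·3.896·(-0.14781) / (0.1531·(-0.71203)) = +0.26938 rad/s; magnitude 0.26938 rad/s.

0.269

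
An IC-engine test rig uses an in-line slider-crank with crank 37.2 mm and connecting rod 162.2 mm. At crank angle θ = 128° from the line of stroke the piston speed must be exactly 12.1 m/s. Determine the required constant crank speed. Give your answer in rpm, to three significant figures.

4600

For an in-line slider-crank, |v_piston| = rω|sinθ|·[1 + r cosθ/√(L² − r² sin²θ)].
With r = 0.0372 m, L = 0.1622 m, θ = 128°: the bracketed kinematic factor |dx/dθ| = 0.025106 m.
ω = v/|dx/dθ| = 12.1/0.025106 = 481.96 rad/s.
N = 60ω/(2π) = 4602.4 rpm.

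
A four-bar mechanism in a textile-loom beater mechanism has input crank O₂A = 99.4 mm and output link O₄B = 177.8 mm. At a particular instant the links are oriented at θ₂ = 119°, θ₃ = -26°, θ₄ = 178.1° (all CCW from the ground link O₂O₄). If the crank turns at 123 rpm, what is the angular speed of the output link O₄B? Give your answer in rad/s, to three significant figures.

10.1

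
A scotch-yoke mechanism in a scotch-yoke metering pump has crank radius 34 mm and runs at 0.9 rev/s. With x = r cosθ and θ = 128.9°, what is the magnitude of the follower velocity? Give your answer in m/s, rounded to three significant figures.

0.150

ω = 5.655 rad/s (from 0.9 rev/s).
x = r cosθ ⇒ ẋ = −rω sinθ.
|v| = rω|sinθ| = 0.034·5.655·|sin 128.9°| = 0.14963 m/s.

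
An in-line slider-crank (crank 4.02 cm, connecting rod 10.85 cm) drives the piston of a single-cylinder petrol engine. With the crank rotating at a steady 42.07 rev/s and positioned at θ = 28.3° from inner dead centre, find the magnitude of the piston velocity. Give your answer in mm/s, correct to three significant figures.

6710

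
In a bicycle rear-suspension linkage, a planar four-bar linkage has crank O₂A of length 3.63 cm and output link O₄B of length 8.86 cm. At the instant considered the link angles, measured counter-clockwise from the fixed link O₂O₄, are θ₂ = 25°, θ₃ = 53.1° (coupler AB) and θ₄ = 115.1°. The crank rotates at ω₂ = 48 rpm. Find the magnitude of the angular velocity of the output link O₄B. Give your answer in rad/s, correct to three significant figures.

1.10

ω₂ = 5.027 rad/s (from 48 rpm).
Differentiating the loop-closure r₂e^{iθ₂}+r₃e^{iθ₃}=r₁+r₄e^{iθ₄} gives r₂ω₂e^{iθ₂}+r₃ω₃e^{iθ₃}=r₄ω₄e^{iθ₄}.
Eliminating the other unknown: ω₄ = r₂ω₂ sin(θ₂−θ₃) / [r₄ sin(θ₄−θ₃)].
Numerator sine = -0.47101; denominator sine = +0.88295.
Result = 0.0363·5.027·(-0.47101) / (0.0886·(+0.88295)) = -1.0986 rad/s; magnitude 1.0986 rad/s.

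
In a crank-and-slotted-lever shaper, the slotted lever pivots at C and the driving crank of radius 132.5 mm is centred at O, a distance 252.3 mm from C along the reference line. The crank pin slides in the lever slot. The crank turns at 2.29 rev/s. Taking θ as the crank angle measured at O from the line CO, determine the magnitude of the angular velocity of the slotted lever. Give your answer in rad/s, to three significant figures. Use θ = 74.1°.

3.86

ω = 14.39 rad/s (from 2.29 rev/s).
Crank pin A relative to C: A = (d + r cosθ, r sinθ); lever angle φ = atan2(r sinθ, d + r cosθ).
Differentiating tanφ: φ̇ = rω(d cosθ + r)/(d² + r² + 2dr cosθ).
d² + r² + 2dr cosθ = |CA|² = 0.0995283 m²;  d cosθ + r = +0.20162 m.
|ω_lever| = |0.1325·14.39·+0.20162| / 0.0995283 = 3.8621 rad/s.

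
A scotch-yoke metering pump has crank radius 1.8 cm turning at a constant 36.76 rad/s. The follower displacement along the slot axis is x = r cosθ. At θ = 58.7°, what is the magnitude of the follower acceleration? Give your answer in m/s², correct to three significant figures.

12.6

ω = 36.76 rad/s
x = r cosθ ⇒ ẍ = −rω² cosθ (ω constant).
|a| = rω²|cosθ| = 0.018·(36.76)²·|cos 58.7°| = 12.636 m/s².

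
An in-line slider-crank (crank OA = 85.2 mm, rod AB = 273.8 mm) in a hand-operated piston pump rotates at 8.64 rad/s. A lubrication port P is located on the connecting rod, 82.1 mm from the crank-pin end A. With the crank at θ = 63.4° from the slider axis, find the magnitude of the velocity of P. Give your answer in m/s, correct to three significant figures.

0.725

ω = 8.64 rad/s.  Crank-pin speed |V_A| = rω = 0.73613 m/s, perpendicular to OA.
Rod angle: sinφ = −(r/L) sinθ ⇒ φ = -16.155°; ω_rod = −rω cosθ/√(L²−r²sin²θ) = -1.2533 rad/s.
V_P = V_A + ω_rod × AP, with AP = 0.0821 m along the rod.
Components: V_Px = −rω sinθ − a·ω_rod·sinφ = -0.68684 m/s;  V_Py = rω cosθ + a·ω_rod·cosφ = +0.23077 m/s.
|V_P| = √(V_Px² + V_Py²) = 0.72457 m/s.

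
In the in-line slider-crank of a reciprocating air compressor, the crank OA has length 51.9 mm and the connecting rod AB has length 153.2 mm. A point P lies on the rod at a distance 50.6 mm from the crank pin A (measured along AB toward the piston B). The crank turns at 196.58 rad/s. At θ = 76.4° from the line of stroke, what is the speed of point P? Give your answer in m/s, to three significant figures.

10.3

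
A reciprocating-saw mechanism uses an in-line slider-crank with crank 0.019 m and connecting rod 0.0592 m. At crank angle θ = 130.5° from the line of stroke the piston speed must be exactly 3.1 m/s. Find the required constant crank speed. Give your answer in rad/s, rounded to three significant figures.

273

For an in-line slider-crank, |v_piston| = rω|sinθ|·[1 + r cosθ/√(L² − r² sin²θ)].
With r = 0.019 m, L = 0.0592 m, θ = 130.5°: the bracketed kinematic factor |dx/dθ| = 0.011342 m.
ω = v/|dx/dθ| = 3.1/0.011342 = 273.31 rad/s.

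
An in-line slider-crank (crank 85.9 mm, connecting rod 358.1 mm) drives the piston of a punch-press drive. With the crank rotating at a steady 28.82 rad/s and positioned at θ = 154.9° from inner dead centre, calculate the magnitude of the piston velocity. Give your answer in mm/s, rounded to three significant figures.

821

ω = 28.82 rad/s
For an in-line slider-crank, x = r cosθ + √(L² − r² sin²θ), so v = −rω sinθ·[1 + r cosθ/√(L² − r² sin²θ)].
With r = 0.0859 m, L = 0.3581 m, θ = 154.9°: √(L² − r² sin²θ) = 0.35624 m.
v = −0.0859·28.82·0.42420·[1 + 0.0859·-0.90557/0.35624] = -0.82085 m/s.
|v| = 0.82085 m/s = 820.85 mm/s.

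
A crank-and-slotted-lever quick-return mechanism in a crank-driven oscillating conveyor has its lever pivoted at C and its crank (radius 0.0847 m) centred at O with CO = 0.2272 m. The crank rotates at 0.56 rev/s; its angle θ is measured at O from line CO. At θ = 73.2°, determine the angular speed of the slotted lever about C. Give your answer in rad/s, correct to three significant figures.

0.641

ω = 3.519 rad/s (from 0.56 rev/s).
Crank pin A relative to C: A = (d + r cosθ, r sinθ); lever angle φ = atan2(r sinθ, d + r cosθ).
Differentiating tanφ: φ̇ = rω(d cosθ + r)/(d² + r² + 2dr cosθ).
d² + r² + 2dr cosθ = |CA|² = 0.0699181 m²;  d cosθ + r = +0.15037 m.
|ω_lever| = |0.0847·3.519·+0.15037| / 0.0699181 = 0.64094 rad/s.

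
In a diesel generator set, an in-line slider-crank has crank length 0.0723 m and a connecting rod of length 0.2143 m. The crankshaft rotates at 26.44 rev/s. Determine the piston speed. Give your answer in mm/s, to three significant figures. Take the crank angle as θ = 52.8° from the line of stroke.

11600

ω = 2π·26.4 = 166.1 rad/s
For an in-line slider-crank, x = r cosθ + √(L² − r² sin²θ), so v = −rω sinθ·[1 + r cosθ/√(L² − r² sin²θ)].
With r = 0.0723 m, L = 0.2143 m, θ = 52.8°: √(L² − r² sin²θ) = 0.20642 m.
v = −0.0723·166.1·0.79653·[1 + 0.0723·0.60460/0.20642] = -11.593 m/s.
|v| = 11.593 m/s = 11593 mm/s.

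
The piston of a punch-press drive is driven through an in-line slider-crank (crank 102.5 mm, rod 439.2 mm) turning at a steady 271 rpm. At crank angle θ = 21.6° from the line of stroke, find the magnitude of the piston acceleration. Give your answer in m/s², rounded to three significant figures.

91.0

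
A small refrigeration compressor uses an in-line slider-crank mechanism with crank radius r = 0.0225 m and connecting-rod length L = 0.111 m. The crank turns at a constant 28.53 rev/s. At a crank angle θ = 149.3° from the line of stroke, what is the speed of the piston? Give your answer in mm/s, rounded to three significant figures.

ω = 2π·28.5 = 179.3 rad/s
For an in-line slider-crank, x = r cosθ + √(L² − r² sin²θ), so v = −rω sinθ·[1 + r cosθ/√(L² − r² sin²θ)].
With r = 0.0225 m, L = 0.111 m, θ = 149.3°: √(L² − r² sin²θ) = 0.1104 m.
v = −0.0225·179.3·0.51054·[1 + 0.0225·-0.85985/0.1104] = -1.6983 m/s.
|v| = 1.6983 m/s = 1698.3 mm/s.

1700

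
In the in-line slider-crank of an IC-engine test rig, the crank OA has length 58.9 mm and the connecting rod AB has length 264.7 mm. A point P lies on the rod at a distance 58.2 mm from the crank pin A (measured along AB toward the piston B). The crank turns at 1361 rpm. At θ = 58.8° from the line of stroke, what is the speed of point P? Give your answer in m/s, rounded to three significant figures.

8.11

ω = 142.5 rad/s.  Crank-pin speed |V_A| = rω = 8.3946 m/s, perpendicular to OA.
Rod angle: sinφ = −(r/L) sinθ ⇒ φ = -10.972°; ω_rod = −rω cosθ/√(L²−r²sin²θ) = -16.735 rad/s.
V_P = V_A + ω_rod × AP, with AP = 0.0582 m along the rod.
Components: V_Px = −rω sinθ − a·ω_rod·sinφ = -7.3658 m/s;  V_Py = rω cosθ + a·ω_rod·cosφ = +3.3925 m/s.
|V_P| = √(V_Px² + V_Py²) = 8.1096 m/s.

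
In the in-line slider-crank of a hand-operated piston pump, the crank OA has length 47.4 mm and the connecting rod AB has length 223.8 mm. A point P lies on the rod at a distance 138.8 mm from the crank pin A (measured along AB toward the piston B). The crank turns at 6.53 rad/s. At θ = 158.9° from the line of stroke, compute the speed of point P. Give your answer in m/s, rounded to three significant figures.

0.147

ω = 6.53 rad/s.  Crank-pin speed |V_A| = rω = 0.30952 m/s, perpendicular to OA.
Rod angle: sinφ = −(r/L) sinθ ⇒ φ = -4.373°; ω_rod = −rω cosθ/√(L²−r²sin²θ) = +1.2941 rad/s.
V_P = V_A + ω_rod × AP, with AP = 0.1388 m along the rod.
Components: V_Px = −rω sinθ − a·ω_rod·sinφ = -0.097732 m/s;  V_Py = rω cosθ + a·ω_rod·cosφ = -0.10968 m/s.
|V_P| = √(V_Px² + V_Py²) = 0.1469 m/s.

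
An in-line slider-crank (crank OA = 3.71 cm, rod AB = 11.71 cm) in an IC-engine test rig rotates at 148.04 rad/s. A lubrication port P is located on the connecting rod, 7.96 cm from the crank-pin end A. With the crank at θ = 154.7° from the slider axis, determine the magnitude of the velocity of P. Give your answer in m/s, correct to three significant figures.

2.47

ω = 148 rad/s.  Crank-pin speed |V_A| = rω = 5.4923 m/s, perpendicular to OA.
Rod angle: sinφ = −(r/L) sinθ ⇒ φ = -7.782°; ω_rod = −rω cosθ/√(L²−r²sin²θ) = +42.798 rad/s.
V_P = V_A + ω_rod × AP, with AP = 0.0796 m along the rod.
Components: V_Px = −rω sinθ − a·ω_rod·sinφ = -1.8859 m/s;  V_Py = rω cosθ + a·ω_rod·cosφ = -1.5901 m/s.
|V_P| = √(V_Px² + V_Py²) = 2.4668 m/s.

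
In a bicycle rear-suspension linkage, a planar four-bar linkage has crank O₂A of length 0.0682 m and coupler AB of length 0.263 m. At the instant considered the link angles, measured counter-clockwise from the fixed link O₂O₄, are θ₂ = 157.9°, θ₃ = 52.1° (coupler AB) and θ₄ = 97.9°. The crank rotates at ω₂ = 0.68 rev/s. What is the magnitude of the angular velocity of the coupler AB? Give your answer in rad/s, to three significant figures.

ω₂ = 4.273 rad/s (from 0.68 rev/s).
Differentiating the loop-closure r₂e^{iθ₂}+r₃e^{iθ₃}=r₁+r₄e^{iθ₄} gives r₂ω₂e^{iθ₂}+r₃ω₃e^{iθ₃}=r₄ω₄e^{iθ₄}.
Eliminating the other unknown: ω₃ = r₂ω₂ sin(θ₄−θ₂) / [r₃ sin(θ₃−θ₄)].
Numerator sine = -0.86603; denominator sine = -0.71691.
Result = 0.0682·4.273·(-0.86603) / (0.263·(-0.71691)) = +1.3384 rad/s; magnitude 1.3384 rad/s.

1.34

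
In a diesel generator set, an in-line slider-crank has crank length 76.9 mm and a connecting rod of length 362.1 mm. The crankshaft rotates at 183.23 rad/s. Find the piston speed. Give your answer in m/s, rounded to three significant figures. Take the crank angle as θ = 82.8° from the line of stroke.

14.4

ω = 183.2 rad/s
For an in-line slider-crank, x = r cosθ + √(L² − r² sin²θ), so v = −rω sinθ·[1 + r cosθ/√(L² − r² sin²θ)].
With r = 0.0769 m, L = 0.3621 m, θ = 82.8°: √(L² − r² sin²θ) = 0.35397 m.
v = −0.0769·183.2·0.99211·[1 + 0.0769·0.12533/0.35397] = -14.36 m/s.
|v| = 14.36 m/s.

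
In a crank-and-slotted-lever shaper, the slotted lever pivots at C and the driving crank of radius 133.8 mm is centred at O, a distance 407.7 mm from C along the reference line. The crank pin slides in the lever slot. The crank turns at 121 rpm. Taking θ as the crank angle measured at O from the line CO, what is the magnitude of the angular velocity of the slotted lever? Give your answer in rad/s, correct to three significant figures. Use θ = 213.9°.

3.71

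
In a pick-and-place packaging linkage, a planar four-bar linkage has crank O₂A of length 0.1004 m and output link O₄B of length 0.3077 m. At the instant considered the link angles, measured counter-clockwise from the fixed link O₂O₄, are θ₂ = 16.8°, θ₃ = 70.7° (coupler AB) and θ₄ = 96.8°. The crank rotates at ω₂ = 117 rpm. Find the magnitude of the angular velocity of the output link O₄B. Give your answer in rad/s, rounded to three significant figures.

ω₂ = 12.25 rad/s (from 117 rpm).
Differentiating the loop-closure r₂e^{iθ₂}+r₃e^{iθ₃}=r₁+r₄e^{iθ₄} gives r₂ω₂e^{iθ₂}+r₃ω₃e^{iθ₃}=r₄ω₄e^{iθ₄}.
Eliminating the other unknown: ω₄ = r₂ω₂ sin(θ₂−θ₃) / [r₄ sin(θ₄−θ₃)].
Numerator sine = -0.80799; denominator sine = +0.43994.
Result = 0.1004·12.25·(-0.80799) / (0.3077·(+0.43994)) = -7.3423 rad/s; magnitude 7.3423 rad/s.

7.34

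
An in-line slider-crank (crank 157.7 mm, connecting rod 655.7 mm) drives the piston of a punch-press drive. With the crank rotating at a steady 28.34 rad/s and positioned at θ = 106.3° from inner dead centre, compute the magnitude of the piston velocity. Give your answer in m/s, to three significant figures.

3.99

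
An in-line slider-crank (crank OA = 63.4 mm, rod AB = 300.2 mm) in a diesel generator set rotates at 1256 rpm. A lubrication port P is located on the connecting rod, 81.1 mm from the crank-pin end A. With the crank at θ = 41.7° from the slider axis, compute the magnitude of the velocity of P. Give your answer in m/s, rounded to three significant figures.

ω = 131.5 rad/s.  Crank-pin speed |V_A| = rω = 8.3389 m/s, perpendicular to OA.
Rod angle: sinφ = −(r/L) sinθ ⇒ φ = -8.076°; ω_rod = −rω cosθ/√(L²−r²sin²θ) = -20.948 rad/s.
V_P = V_A + ω_rod × AP, with AP = 0.0811 m along the rod.
Components: V_Px = −rω sinθ − a·ω_rod·sinφ = -5.7859 m/s;  V_Py = rω cosθ + a·ω_rod·cosφ = +4.5441 m/s.
|V_P| = √(V_Px² + V_Py²) = 7.3571 m/s.

7.36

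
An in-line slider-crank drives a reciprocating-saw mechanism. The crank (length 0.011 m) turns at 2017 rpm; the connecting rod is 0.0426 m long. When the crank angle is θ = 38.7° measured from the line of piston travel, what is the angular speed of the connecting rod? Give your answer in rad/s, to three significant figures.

43.1

ω = 211.2 rad/s (converted from 2017 rpm).
The rod makes angle φ with the slider axis where L sinφ = r sinθ; differentiating, L cosφ·φ̇ = r ω cosθ.
L cosφ = √(L² − r² sin²θ) = 0.042041 m.
|ω_rod| = r ω |cosθ| / √(L² − r² sin²θ) = 0.011·211.2·0.78043/0.042041 = 43.131 rad/s.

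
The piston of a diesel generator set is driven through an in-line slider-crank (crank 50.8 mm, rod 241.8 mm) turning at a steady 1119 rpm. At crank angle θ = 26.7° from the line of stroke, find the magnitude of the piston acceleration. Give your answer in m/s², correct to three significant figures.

ω = 2π·1119/60 = 117.2 rad/s
x(θ) = r cosθ + √(L² − r² sin²θ); with ω constant, a = ω²·d²x/dθ².
d²x/dθ² = −r cosθ − r²(cos2θ)/√u − r⁴ sin²2θ/(4u^{3/2}),  u = L² − r² sin²θ = 0.0579462 m².
Substituting r = 0.0508 m, L = 0.2418 m, θ = 26.7°: d²x/dθ² = -0.051852 m.
a = ω²·d²x/dθ² = (117.2)²·(-0.051852) = -712.01 m/s²;  |a| = 712.01 m/s².

712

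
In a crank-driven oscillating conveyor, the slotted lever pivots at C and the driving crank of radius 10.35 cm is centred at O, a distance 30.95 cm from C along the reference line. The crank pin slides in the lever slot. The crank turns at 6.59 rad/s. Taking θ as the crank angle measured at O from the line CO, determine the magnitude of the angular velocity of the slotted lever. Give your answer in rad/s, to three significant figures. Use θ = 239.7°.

ω = 6.59 rad/s
Crank pin A relative to C: A = (d + r cosθ, r sinθ); lever angle φ = atan2(r sinθ, d + r cosθ).
Differentiating tanφ: φ̇ = rω(d cosθ + r)/(d² + r² + 2dr cosθ).
d² + r² + 2dr cosθ = |CA|² = 0.0741792 m²;  d cosθ + r = -0.052651 m.
|ω_lever| = |0.1035·6.59·-0.052651| / 0.0741792 = 0.48412 rad/s.

0.484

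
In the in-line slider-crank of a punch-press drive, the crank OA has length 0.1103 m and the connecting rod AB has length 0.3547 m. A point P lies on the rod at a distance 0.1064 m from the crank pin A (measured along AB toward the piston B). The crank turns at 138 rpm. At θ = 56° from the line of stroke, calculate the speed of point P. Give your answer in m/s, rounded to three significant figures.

1.53

ω = 14.45 rad/s.  Crank-pin speed |V_A| = rω = 1.594 m/s, perpendicular to OA.
Rod angle: sinφ = −(r/L) sinθ ⇒ φ = -14.940°; ω_rod = −rω cosθ/√(L²−r²sin²θ) = -2.6009 rad/s.
V_P = V_A + ω_rod × AP, with AP = 0.1064 m along the rod.
Components: V_Px = −rω sinθ − a·ω_rod·sinφ = -1.3928 m/s;  V_Py = rω cosθ + a·ω_rod·cosφ = +0.62397 m/s.
|V_P| = √(V_Px² + V_Py²) = 1.5262 m/s.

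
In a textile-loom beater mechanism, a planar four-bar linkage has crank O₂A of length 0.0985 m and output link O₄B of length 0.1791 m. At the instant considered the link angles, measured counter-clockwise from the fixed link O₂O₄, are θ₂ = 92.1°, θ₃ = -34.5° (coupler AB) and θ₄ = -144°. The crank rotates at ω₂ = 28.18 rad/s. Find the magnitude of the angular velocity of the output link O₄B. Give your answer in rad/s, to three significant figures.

13.2

ω₂ = 28.18 rad/s
Differentiating the loop-closure r₂e^{iθ₂}+r₃e^{iθ₃}=r₁+r₄e^{iθ₄} gives r₂ω₂e^{iθ₂}+r₃ω₃e^{iθ₃}=r₄ω₄e^{iθ₄}.
Eliminating the other unknown: ω₄ = r₂ω₂ sin(θ₂−θ₃) / [r₄ sin(θ₄−θ₃)].
Numerator sine = +0.80282; denominator sine = -0.94264.
Result = 0.0985·28.18·(+0.80282) / (0.1791·(-0.94264)) = -13.199 rad/s; magnitude 13.199 rad/s.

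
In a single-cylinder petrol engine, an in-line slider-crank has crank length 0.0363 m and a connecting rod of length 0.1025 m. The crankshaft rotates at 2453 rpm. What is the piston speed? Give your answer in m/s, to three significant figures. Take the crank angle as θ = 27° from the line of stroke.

5.59

ω = 2π·2453/60 = 256.9 rad/s
For an in-line slider-crank, x = r cosθ + √(L² − r² sin²θ), so v = −rω sinθ·[1 + r cosθ/√(L² − r² sin²θ)].
With r = 0.0363 m, L = 0.1025 m, θ = 27°: √(L² − r² sin²θ) = 0.10117 m.
v = −0.0363·256.9·0.45399·[1 + 0.0363·0.89101/0.10117] = -5.5867 m/s.
|v| = 5.5867 m/s.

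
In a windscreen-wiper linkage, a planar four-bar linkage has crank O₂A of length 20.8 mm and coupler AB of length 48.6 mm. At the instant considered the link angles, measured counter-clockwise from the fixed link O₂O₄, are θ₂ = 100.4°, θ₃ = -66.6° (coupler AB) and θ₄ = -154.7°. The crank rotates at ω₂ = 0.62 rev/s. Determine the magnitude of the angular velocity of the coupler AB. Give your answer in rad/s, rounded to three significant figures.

ω₂ = 3.896 rad/s (from 0.62 rev/s).
Differentiating the loop-closure r₂e^{iθ₂}+r₃e^{iθ₃}=r₁+r₄e^{iθ₄} gives r₂ω₂e^{iθ₂}+r₃ω₃e^{iθ₃}=r₄ω₄e^{iθ₄}.
Eliminating the other unknown: ω₃ = r₂ω₂ sin(θ₄−θ₂) / [r₃ sin(θ₃−θ₄)].
Numerator sine = +0.96638; denominator sine = +0.99945.
Result = 0.0208·3.896·(+0.96638) / (0.0486·(+0.99945)) = +1.6121 rad/s; magnitude 1.6121 rad/s.

1.61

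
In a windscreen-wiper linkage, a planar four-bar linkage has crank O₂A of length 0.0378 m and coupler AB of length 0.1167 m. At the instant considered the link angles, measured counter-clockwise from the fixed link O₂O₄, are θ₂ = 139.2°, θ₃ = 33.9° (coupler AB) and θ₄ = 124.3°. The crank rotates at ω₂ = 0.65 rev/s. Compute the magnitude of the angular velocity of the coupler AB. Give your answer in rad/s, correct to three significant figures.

ω₂ = 4.084 rad/s (from 0.65 rev/s).
Differentiating the loop-closure r₂e^{iθ₂}+r₃e^{iθ₃}=r₁+r₄e^{iθ₄} gives r₂ω₂e^{iθ₂}+r₃ω₃e^{iθ₃}=r₄ω₄e^{iθ₄}.
Eliminating the other unknown: ω₃ = r₂ω₂ sin(θ₄−θ₂) / [r₃ sin(θ₃−θ₄)].
Numerator sine = -0.25713; denominator sine = -0.99998.
Result = 0.0378·4.084·(-0.25713) / (0.1167·(-0.99998)) = +0.34016 rad/s; magnitude 0.34016 rad/s.

0.340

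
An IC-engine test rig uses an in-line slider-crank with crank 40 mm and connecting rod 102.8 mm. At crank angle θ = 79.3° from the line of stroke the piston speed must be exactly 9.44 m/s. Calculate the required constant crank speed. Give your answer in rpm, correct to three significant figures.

For an in-line slider-crank, |v_piston| = rω|sinθ|·[1 + r cosθ/√(L² − r² sin²θ)].
With r = 0.04 m, L = 0.1028 m, θ = 79.3°: the bracketed kinematic factor |dx/dθ| = 0.042377 m.
ω = v/|dx/dθ| = 9.44/0.042377 = 222.76 rad/s.
N = 60ω/(2π) = 2127.2 rpm.

2130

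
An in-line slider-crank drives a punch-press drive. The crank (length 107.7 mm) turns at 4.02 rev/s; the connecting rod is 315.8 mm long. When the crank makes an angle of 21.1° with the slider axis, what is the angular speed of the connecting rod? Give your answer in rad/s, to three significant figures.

8.10

ω = 25.26 rad/s (converted from 4.02 rev/s).
The rod makes angle φ with the slider axis where L sinφ = r sinθ; differentiating, L cosφ·φ̇ = r ω cosθ.
L cosφ = √(L² − r² sin²θ) = 0.31341 m.
|ω_rod| = r ω |cosθ| / √(L² − r² sin²θ) = 0.1077·25.26·0.93295/0.31341 = 8.0978 rad/s.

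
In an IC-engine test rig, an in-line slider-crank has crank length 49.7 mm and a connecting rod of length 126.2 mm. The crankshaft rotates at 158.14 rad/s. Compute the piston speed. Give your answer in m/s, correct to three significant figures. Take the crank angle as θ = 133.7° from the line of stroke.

ω = 158.1 rad/s
For an in-line slider-crank, x = r cosθ + √(L² − r² sin²θ), so v = −rω sinθ·[1 + r cosθ/√(L² − r² sin²θ)].
With r = 0.0497 m, L = 0.1262 m, θ = 133.7°: √(L² − r² sin²θ) = 0.12098 m.
v = −0.0497·158.1·0.72297·[1 + 0.0497·-0.69088/0.12098] = -4.0694 m/s.
|v| = 4.0694 m/s.

4.07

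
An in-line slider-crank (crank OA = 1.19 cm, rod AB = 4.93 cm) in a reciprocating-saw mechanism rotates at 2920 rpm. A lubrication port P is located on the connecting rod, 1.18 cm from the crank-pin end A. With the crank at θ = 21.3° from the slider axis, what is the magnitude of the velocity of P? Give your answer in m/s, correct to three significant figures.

2.93

ω = 305.8 rad/s.  Crank-pin speed |V_A| = rω = 3.6388 m/s, perpendicular to OA.
Rod angle: sinφ = −(r/L) sinθ ⇒ φ = -5.030°; ω_rod = −rω cosθ/√(L²−r²sin²θ) = -69.033 rad/s.
V_P = V_A + ω_rod × AP, with AP = 0.0118 m along the rod.
Components: V_Px = −rω sinθ − a·ω_rod·sinφ = -1.3932 m/s;  V_Py = rω cosθ + a·ω_rod·cosφ = +2.5788 m/s.
|V_P| = √(V_Px² + V_Py²) = 2.9311 m/s.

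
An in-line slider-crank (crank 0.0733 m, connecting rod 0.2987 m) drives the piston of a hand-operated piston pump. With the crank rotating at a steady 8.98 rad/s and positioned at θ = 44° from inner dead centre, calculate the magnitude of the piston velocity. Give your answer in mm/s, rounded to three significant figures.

ω = 8.98 rad/s
For an in-line slider-crank, x = r cosθ + √(L² − r² sin²θ), so v = −rω sinθ·[1 + r cosθ/√(L² − r² sin²θ)].
With r = 0.0733 m, L = 0.2987 m, θ = 44°: √(L² − r² sin²θ) = 0.29433 m.
v = −0.0733·8.98·0.69466·[1 + 0.0733·0.71934/0.29433] = -0.53916 m/s.
|v| = 0.53916 m/s = 539.16 mm/s.

539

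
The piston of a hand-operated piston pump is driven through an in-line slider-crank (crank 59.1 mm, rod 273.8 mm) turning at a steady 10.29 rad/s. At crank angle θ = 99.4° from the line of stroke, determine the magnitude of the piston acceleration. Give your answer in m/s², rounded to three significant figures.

2.33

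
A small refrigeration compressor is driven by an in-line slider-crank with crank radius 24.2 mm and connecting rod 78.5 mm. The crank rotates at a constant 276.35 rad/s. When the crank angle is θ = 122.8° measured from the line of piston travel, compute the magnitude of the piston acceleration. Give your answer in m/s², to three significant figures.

1230

ω = 276.4 rad/s
x(θ) = r cosθ + √(L² − r² sin²θ); with ω constant, a = ω²·d²x/dθ².
d²x/dθ² = −r cosθ − r²(cos2θ)/√u − r⁴ sin²2θ/(4u^{3/2}),  u = L² − r² sin²θ = 0.00574846 m².
Substituting r = 0.0242 m, L = 0.0785 m, θ = 122.8°: d²x/dθ² = +0.016137 m.
a = ω²·d²x/dθ² = (276.4)²·(+0.016137) = +1232.4 m/s²;  |a| = 1232.4 m/s².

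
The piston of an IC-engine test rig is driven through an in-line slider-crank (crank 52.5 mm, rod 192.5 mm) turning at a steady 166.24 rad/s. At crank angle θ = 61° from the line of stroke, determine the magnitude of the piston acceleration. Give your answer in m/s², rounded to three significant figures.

493

ω = 166.2 rad/s
x(θ) = r cosθ + √(L² − r² sin²θ); with ω constant, a = ω²·d²x/dθ².
d²x/dθ² = −r cosθ − r²(cos2θ)/√u − r⁴ sin²2θ/(4u^{3/2}),  u = L² − r² sin²θ = 0.0349478 m².
Substituting r = 0.0525 m, L = 0.1925 m, θ = 61°: d²x/dθ² = -0.017849 m.
a = ω²·d²x/dθ² = (166.2)²·(-0.017849) = -493.26 m/s²;  |a| = 493.26 m/s².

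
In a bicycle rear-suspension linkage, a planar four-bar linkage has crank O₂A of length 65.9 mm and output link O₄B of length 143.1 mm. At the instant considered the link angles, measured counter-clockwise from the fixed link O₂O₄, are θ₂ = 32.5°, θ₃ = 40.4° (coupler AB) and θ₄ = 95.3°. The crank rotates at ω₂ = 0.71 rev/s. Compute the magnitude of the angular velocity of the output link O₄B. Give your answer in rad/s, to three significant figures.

ω₂ = 4.461 rad/s (from 0.71 rev/s).
Differentiating the loop-closure r₂e^{iθ₂}+r₃e^{iθ₃}=r₁+r₄e^{iθ₄} gives r₂ω₂e^{iθ₂}+r₃ω₃e^{iθ₃}=r₄ω₄e^{iθ₄}.
Eliminating the other unknown: ω₄ = r₂ω₂ sin(θ₂−θ₃) / [r₄ sin(θ₄−θ₃)].
Numerator sine = -0.13744; denominator sine = +0.81815.
Result = 0.0659·4.461·(-0.13744) / (0.1431·(+0.81815)) = -0.34513 rad/s; magnitude 0.34513 rad/s.

0.345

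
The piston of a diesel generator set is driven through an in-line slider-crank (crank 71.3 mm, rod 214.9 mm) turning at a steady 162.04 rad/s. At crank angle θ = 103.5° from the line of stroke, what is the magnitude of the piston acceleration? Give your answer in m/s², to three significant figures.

ω = 162 rad/s
x(θ) = r cosθ + √(L² − r² sin²θ); with ω constant, a = ω²·d²x/dθ².
d²x/dθ² = −r cosθ − r²(cos2θ)/√u − r⁴ sin²2θ/(4u^{3/2}),  u = L² − r² sin²θ = 0.0413754 m².
Substituting r = 0.0713 m, L = 0.2149 m, θ = 103.5°: d²x/dθ² = +0.038755 m.
a = ω²·d²x/dθ² = (162)²·(+0.038755) = +1017.6 m/s²;  |a| = 1017.6 m/s².

1020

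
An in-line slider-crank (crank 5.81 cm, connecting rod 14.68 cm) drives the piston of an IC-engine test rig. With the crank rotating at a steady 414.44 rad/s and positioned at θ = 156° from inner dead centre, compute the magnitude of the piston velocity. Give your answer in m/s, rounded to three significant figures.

ω = 414.4 rad/s
For an in-line slider-crank, x = r cosθ + √(L² − r² sin²θ), so v = −rω sinθ·[1 + r cosθ/√(L² − r² sin²θ)].
With r = 0.0581 m, L = 0.1468 m, θ = 156°: √(L² − r² sin²θ) = 0.14489 m.
v = −0.0581·414.4·0.40674·[1 + 0.0581·-0.91355/0.14489] = -6.206 m/s.
|v| = 6.206 m/s.

6.21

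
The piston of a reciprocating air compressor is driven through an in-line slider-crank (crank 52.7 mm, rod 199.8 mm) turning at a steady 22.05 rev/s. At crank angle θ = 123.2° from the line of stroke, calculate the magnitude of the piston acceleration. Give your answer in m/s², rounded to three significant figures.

659

ω = 2π·22.1 = 138.5 rad/s
x(θ) = r cosθ + √(L² − r² sin²θ); with ω constant, a = ω²·d²x/dθ².
d²x/dθ² = −r cosθ − r²(cos2θ)/√u − r⁴ sin²2θ/(4u^{3/2}),  u = L² − r² sin²θ = 0.0379755 m².
Substituting r = 0.0527 m, L = 0.1998 m, θ = 123.2°: d²x/dθ² = +0.034343 m.
a = ω²·d²x/dθ² = (138.5)²·(+0.034343) = +659.21 m/s²;  |a| = 659.21 m/s².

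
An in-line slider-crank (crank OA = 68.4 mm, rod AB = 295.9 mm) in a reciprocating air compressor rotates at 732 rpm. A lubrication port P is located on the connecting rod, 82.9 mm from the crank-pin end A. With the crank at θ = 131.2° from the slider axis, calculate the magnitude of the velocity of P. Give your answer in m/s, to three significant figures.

4.52

ω = 76.65 rad/s.  Crank-pin speed |V_A| = rω = 5.2432 m/s, perpendicular to OA.
Rod angle: sinφ = −(r/L) sinθ ⇒ φ = -10.016°; ω_rod = −rω cosθ/√(L²−r²sin²θ) = +11.852 rad/s.
V_P = V_A + ω_rod × AP, with AP = 0.0829 m along the rod.
Components: V_Px = −rω sinθ − a·ω_rod·sinφ = -3.7742 m/s;  V_Py = rω cosθ + a·ω_rod·cosφ = -2.4861 m/s.
|V_P| = √(V_Px² + V_Py²) = 4.5194 m/s.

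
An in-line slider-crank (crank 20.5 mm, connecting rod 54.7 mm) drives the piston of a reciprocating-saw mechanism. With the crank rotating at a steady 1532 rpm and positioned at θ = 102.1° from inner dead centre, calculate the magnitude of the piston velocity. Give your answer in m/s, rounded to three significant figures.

2.94

ω = 2π·1532/60 = 160.4 rad/s
For an in-line slider-crank, x = r cosθ + √(L² − r² sin²θ), so v = −rω sinθ·[1 + r cosθ/√(L² − r² sin²θ)].
With r = 0.0205 m, L = 0.0547 m, θ = 102.1°: √(L² − r² sin²θ) = 0.050895 m.
v = −0.0205·160.4·0.97778·[1 + 0.0205·-0.20962/0.050895] = -2.9442 m/s.
|v| = 2.9442 m/s.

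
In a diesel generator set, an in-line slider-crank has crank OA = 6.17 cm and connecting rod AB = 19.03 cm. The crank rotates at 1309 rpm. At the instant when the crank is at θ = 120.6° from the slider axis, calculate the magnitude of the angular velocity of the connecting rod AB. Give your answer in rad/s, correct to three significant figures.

23.6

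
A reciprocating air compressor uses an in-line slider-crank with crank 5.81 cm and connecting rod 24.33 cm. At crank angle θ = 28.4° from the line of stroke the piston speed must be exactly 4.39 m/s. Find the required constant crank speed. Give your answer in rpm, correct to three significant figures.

1250

For an in-line slider-crank, |v_piston| = rω|sinθ|·[1 + r cosθ/√(L² − r² sin²θ)].
With r = 0.0581 m, L = 0.2433 m, θ = 28.4°: the bracketed kinematic factor |dx/dθ| = 0.033476 m.
ω = v/|dx/dθ| = 4.39/0.033476 = 131.14 rad/s.
N = 60ω/(2π) = 1252.3 rpm.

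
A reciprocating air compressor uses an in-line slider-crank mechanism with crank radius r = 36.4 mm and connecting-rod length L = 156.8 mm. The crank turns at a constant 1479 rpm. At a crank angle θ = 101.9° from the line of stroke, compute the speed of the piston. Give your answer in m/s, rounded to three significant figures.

ω = 2π·1479/60 = 154.9 rad/s
For an in-line slider-crank, x = r cosθ + √(L² − r² sin²θ), so v = −rω sinθ·[1 + r cosθ/√(L² − r² sin²θ)].
With r = 0.0364 m, L = 0.1568 m, θ = 101.9°: √(L² − r² sin²θ) = 0.1527 m.
v = −0.0364·154.9·0.97851·[1 + 0.0364·-0.20620/0.1527] = -5.2453 m/s.
|v| = 5.2453 m/s.

5.25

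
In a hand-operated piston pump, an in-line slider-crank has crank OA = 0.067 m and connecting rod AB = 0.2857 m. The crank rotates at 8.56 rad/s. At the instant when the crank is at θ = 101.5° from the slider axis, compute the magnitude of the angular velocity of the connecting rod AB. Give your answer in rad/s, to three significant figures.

ω = 8.56 rad/s
The rod makes angle φ with the slider axis where L sinφ = r sinθ; differentiating, L cosφ·φ̇ = r ω cosθ.
L cosφ = √(L² − r² sin²θ) = 0.27805 m.
|ω_rod| = r ω |cosθ| / √(L² − r² sin²θ) = 0.067·8.56·0.19937/0.27805 = 0.41122 rad/s.

0.411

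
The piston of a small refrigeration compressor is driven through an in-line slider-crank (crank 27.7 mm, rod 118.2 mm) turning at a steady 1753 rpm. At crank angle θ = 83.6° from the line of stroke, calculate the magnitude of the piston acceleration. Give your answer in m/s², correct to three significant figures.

115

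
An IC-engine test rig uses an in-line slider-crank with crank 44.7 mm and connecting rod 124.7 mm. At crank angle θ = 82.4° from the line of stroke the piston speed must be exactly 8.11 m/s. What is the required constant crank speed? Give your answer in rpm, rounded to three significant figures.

For an in-line slider-crank, |v_piston| = rω|sinθ|·[1 + r cosθ/√(L² − r² sin²θ)].
With r = 0.0447 m, L = 0.1247 m, θ = 82.4°: the bracketed kinematic factor |dx/dθ| = 0.046555 m.
ω = v/|dx/dθ| = 8.11/0.046555 = 174.2 rad/s.
N = 60ω/(2π) = 1663.5 rpm.

1660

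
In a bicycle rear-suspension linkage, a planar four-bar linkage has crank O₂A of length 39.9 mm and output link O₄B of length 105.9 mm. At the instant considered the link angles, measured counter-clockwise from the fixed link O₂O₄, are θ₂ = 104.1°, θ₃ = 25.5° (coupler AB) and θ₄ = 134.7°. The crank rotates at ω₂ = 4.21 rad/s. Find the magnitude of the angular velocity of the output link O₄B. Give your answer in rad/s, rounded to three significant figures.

1.65

ω₂ = 4.21 rad/s
Differentiating the loop-closure r₂e^{iθ₂}+r₃e^{iθ₃}=r₁+r₄e^{iθ₄} gives r₂ω₂e^{iθ₂}+r₃ω₃e^{iθ₃}=r₄ω₄e^{iθ₄}.
Eliminating the other unknown: ω₄ = r₂ω₂ sin(θ₂−θ₃) / [r₄ sin(θ₄−θ₃)].
Numerator sine = +0.98027; denominator sine = +0.94438.
Result = 0.0399·4.21·(+0.98027) / (0.1059·(+0.94438)) = +1.6465 rad/s; magnitude 1.6465 rad/s.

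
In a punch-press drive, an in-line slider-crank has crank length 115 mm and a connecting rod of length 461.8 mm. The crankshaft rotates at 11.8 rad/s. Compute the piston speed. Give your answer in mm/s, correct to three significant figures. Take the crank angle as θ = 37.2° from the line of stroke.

985

ω = 11.8 rad/s
For an in-line slider-crank, x = r cosθ + √(L² − r² sin²θ), so v = −rω sinθ·[1 + r cosθ/√(L² − r² sin²θ)].
With r = 0.115 m, L = 0.4618 m, θ = 37.2°: √(L² − r² sin²θ) = 0.45654 m.
v = −0.115·11.8·0.60460·[1 + 0.115·0.79653/0.45654] = -0.98506 m/s.
|v| = 0.98506 m/s = 985.06 mm/s.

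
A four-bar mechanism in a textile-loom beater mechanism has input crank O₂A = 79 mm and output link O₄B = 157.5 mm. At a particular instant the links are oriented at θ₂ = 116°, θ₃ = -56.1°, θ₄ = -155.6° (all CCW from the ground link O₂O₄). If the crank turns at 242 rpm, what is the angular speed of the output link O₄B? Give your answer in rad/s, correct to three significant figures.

ω₂ = 25.34 rad/s (from 242 rpm).
Differentiating the loop-closure r₂e^{iθ₂}+r₃e^{iθ₃}=r₁+r₄e^{iθ₄} gives r₂ω₂e^{iθ₂}+r₃ω₃e^{iθ₃}=r₄ω₄e^{iθ₄}.
Eliminating the other unknown: ω₄ = r₂ω₂ sin(θ₂−θ₃) / [r₄ sin(θ₄−θ₃)].
Numerator sine = +0.13744; denominator sine = -0.98629.
Result = 0.079·25.34·(+0.13744) / (0.1575·(-0.98629)) = -1.7714 rad/s; magnitude 1.7714 rad/s.

1.77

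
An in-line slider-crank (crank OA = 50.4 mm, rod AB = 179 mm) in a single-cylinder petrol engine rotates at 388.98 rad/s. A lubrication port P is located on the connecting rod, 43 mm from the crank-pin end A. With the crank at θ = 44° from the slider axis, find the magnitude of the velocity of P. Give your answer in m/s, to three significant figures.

17.9

ω = 389 rad/s.  Crank-pin speed |V_A| = rω = 19.605 m/s, perpendicular to OA.
Rod angle: sinφ = −(r/L) sinθ ⇒ φ = -11.279°; ω_rod = −rω cosθ/√(L²−r²sin²θ) = -80.336 rad/s.
V_P = V_A + ω_rod × AP, with AP = 0.043 m along the rod.
Components: V_Px = −rω sinθ − a·ω_rod·sinφ = -14.294 m/s;  V_Py = rω cosθ + a·ω_rod·cosφ = +10.715 m/s.
|V_P| = √(V_Px² + V_Py²) = 17.864 m/s.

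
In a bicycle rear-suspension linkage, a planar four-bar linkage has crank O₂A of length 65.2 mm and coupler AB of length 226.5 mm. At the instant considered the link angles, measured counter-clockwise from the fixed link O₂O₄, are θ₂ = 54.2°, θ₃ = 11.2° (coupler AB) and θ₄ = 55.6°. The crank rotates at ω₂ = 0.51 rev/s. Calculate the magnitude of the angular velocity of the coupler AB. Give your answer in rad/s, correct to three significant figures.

ω₂ = 3.204 rad/s (from 0.51 rev/s).
Differentiating the loop-closure r₂e^{iθ₂}+r₃e^{iθ₃}=r₁+r₄e^{iθ₄} gives r₂ω₂e^{iθ₂}+r₃ω₃e^{iθ₃}=r₄ω₄e^{iθ₄}.
Eliminating the other unknown: ω₃ = r₂ω₂ sin(θ₄−θ₂) / [r₃ sin(θ₃−θ₄)].
Numerator sine = +0.02443; denominator sine = -0.69966.
Result = 0.0652·3.204·(+0.02443) / (0.2265·(-0.69966)) = -0.032211 rad/s; magnitude 0.032211 rad/s.

0.0322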